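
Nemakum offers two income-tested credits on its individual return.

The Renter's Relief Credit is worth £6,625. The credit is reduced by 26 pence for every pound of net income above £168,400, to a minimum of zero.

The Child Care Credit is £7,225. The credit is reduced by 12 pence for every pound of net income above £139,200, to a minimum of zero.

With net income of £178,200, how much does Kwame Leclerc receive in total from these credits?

Renter's Relief Credit: 26% of the £9,800 excess over £168,400 is £2,548; credit = £6,625 − £2,548 = £4,077.
Child Care Credit: 12% of the £39,000 excess over £139,200 is £4,680; credit = £7,225 − £4,680 = £2,545.
Total: £4,077 + £2,545 = £6,622.

£6,622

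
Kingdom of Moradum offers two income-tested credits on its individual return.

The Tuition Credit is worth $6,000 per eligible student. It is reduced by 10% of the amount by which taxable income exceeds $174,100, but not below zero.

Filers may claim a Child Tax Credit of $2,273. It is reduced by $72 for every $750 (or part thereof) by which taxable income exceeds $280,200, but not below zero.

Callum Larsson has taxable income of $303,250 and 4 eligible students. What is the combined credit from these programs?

Tuition Credit: base = 4 × $6,000 = $24,000. 10% of the $129,150 excess over $174,100 is $12,915; credit = $24,000 − $12,915 = $11,085.
Child Tax Credit: income exceeds $280,200 by $23,050, which is 31 full-or-partial $750 increments; reduction = 31 × $72 = $2,232, leaving $41.
Total: $11,085 + $41 = $11,126.

$11,126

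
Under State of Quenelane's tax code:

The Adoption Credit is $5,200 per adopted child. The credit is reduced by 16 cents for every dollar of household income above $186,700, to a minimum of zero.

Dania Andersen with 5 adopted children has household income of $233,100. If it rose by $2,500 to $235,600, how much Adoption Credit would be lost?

$400

At $233,100 — base = 5 × $5,200 = $26,000. 16% of the $46,400 excess over $186,700 is $7,424; credit = $26,000 − $7,424 = $18,576.
At $235,600 — base = 5 × $5,200 = $26,000. 16% of the $48,900 excess over $186,700 is $7,824; credit = $26,000 − $7,824 = $18,176.
Lost: $18,576 − $18,176 = $400.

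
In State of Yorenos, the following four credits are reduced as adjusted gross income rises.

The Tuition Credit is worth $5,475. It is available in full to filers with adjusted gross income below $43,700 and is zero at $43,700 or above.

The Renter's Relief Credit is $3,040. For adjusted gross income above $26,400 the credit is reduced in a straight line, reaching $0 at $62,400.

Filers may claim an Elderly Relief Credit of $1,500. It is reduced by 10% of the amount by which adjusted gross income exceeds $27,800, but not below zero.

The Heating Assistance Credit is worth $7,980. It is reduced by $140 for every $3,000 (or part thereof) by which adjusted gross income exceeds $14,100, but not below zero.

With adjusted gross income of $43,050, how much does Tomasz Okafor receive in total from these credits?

Tuition Credit: $43,050 is below the $43,700 cutoff, so the full $5,475 applies.
Renter's Relief Credit: $43,050 is $16,650 into a $36,000 phase-out range, leaving 19,350/36,000 of the credit: $3,040 × 19,350/36,000 = $1,634.
Elderly Relief Credit: 10% of the $15,250 excess over $27,800 is $1,525 ≥ base, so the credit is $0.
Heating Assistance Credit: income exceeds $14,100 by $28,950, which is 10 full-or-partial $3,000 increments; reduction = 10 × $140 = $1,400, leaving $6,580.
Total: $5,475 + $1,634 + $0 + $6,580 = $13,689.

$13,689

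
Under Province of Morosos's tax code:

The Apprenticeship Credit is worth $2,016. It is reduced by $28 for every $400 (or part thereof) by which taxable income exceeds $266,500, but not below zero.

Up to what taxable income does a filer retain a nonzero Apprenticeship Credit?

$294,900

After 71 increments the reduction is 71 × $28 = $1,988, leaving $28; one more increment wipes it out. Increment 71 ends at excess 71 × $400 = $28,400, so the highest qualifying income is $266,500 + $28,400 = $294,900.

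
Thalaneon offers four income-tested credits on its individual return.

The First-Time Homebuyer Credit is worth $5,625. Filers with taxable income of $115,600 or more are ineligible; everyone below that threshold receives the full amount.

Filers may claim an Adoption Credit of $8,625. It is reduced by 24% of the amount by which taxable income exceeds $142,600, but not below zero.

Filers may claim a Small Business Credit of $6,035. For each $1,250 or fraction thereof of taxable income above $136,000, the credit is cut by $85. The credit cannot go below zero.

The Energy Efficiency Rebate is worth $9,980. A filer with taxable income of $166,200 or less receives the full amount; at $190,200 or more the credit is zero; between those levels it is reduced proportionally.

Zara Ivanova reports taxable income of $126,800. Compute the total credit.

$24,640

First-Time Homebuyer Credit: $126,800 meets or exceeds the $115,600 cutoff, so the credit is $0.
Adoption Credit: $126,800 is at or below the $142,600 threshold, so the full $8,625 applies.
Small Business Credit: $126,800 is at or below the $136,000 threshold, so the full $6,035 applies.
Energy Efficiency Rebate: $126,800 is at or below the $166,200 threshold, so the full $9,980 applies.
Total: $0 + $8,625 + $6,035 + $9,980 = $24,640.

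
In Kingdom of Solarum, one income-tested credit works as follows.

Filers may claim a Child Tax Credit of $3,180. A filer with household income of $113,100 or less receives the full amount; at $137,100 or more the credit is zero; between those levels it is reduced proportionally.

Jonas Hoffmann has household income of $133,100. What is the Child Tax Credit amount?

$530

Child Tax Credit: $133,100 is $20,000 into a $24,000 phase-out range, leaving 4,000/24,000 of the credit: $3,180 × 4,000/24,000 = $530.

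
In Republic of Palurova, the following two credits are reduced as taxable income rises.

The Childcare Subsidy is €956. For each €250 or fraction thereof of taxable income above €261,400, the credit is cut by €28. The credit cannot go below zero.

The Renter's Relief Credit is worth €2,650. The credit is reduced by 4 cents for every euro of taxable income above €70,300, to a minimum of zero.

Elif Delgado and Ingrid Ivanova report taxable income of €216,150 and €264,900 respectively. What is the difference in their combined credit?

€392

Elif (€216,150): Childcare Subsidy: €216,150 is at or below the €261,400 threshold, so the full €956 applies. Renter's Relief Credit: 4% of the €145,850 excess over €70,300 is €5,834 ≥ base, so the credit is €0. total €956 + €0 = €956
Ingrid (€264,900): Childcare Subsidy: income exceeds €261,400 by €3,500, which is 14 full-or-partial €250 increments; reduction = 14 × €28 = €392, leaving €564. Renter's Relief Credit: 4% of the €194,600 excess over €70,300 is €7,784 ≥ base, so the credit is €0. total €564 + €0 = €564
Difference: |€956 − €564| = €392.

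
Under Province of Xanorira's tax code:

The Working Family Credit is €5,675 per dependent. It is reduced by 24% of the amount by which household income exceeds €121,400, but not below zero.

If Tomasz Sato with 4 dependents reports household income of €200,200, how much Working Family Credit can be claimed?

€3,788

Working Family Credit: base = 4 × €5,675 = €22,700. 24% of the €78,800 excess over €121,400 is €18,912; credit = €22,700 − €18,912 = €3,788.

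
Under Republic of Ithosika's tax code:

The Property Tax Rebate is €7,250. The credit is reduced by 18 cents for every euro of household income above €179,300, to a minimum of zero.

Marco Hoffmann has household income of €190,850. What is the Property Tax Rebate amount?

Property Tax Rebate: 18% of the €11,550 excess over €179,300 is €2,079; credit = €7,250 − €2,079 = €5,171.

€5,171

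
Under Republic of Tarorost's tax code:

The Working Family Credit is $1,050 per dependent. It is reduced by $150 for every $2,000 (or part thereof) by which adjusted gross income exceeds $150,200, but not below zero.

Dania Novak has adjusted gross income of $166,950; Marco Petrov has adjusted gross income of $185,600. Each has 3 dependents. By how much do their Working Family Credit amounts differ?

$1,350

Dania ($166,950): Working Family Credit: base = 3 × $1,050 = $3,150. income exceeds $150,200 by $16,750, which is 9 full-or-partial $2,000 increments; reduction = 9 × $150 = $1,350, leaving $1,800.
Marco ($185,600): Working Family Credit: base = 3 × $1,050 = $3,150. income exceeds $150,200 by $35,400, which is 18 full-or-partial $2,000 increments; reduction = 18 × $150 = $2,700, leaving $450.
Difference: |$1,800 − $450| = $1,350.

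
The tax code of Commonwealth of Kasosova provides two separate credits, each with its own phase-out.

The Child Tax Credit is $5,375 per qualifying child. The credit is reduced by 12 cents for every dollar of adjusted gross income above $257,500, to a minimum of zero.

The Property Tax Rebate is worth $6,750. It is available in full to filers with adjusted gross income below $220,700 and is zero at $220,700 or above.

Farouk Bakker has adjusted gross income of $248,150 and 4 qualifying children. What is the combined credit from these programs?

$21,500

Child Tax Credit: base = 4 × $5,375 = $21,500. $248,150 is at or below the $257,500 threshold, so the full $21,500 applies.
Property Tax Rebate: $248,150 meets or exceeds the $220,700 cutoff, so the credit is $0.
Total: $21,500 + $0 = $21,500.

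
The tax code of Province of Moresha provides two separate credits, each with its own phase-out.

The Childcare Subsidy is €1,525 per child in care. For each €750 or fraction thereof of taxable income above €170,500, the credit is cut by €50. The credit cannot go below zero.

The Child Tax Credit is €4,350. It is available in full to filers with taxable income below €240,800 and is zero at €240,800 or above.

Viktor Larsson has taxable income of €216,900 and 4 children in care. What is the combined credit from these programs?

€7,350

Childcare Subsidy: base = 4 × €1,525 = €6,100. income exceeds €170,500 by €46,400, which is 62 full-or-partial €750 increments; reduction = 62 × €50 = €3,100, leaving €3,000.
Child Tax Credit: €216,900 is below the €240,800 cutoff, so the full €4,350 applies.
Total: €3,000 + €4,350 = €7,350.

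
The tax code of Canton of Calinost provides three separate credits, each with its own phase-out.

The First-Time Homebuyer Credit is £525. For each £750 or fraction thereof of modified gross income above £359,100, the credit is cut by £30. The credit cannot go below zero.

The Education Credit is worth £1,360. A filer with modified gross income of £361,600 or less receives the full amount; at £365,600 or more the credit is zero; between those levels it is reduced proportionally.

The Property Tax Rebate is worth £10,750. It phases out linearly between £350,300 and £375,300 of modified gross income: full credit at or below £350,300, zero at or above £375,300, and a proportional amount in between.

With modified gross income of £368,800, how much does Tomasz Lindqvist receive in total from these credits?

First-Time Homebuyer Credit: income exceeds £359,100 by £9,700, which is 13 full-or-partial £750 increments; reduction = 13 × £30 = £390, leaving £135.
Education Credit: £368,800 is at or above £365,600, so the credit is £0.
Property Tax Rebate: £368,800 is £18,500 into a £25,000 phase-out range, leaving 6,500/25,000 of the credit: £10,750 × 6,500/25,000 = £2,795.
Total: £135 + £0 + £2,795 = £2,930.

£2,930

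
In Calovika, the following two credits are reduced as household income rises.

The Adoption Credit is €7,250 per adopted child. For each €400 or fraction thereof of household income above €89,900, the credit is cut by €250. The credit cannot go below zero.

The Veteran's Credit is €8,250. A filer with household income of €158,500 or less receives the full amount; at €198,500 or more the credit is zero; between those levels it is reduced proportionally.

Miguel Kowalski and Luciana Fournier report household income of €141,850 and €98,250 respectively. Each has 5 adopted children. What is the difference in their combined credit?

€27,250

Miguel (€141,850): Adoption Credit: base = 5 × €7,250 = €36,250. income exceeds €89,900 by €51,950, which is 130 full-or-partial €400 increments; reduction = 130 × €250 = €32,500, leaving €3,750. Veteran's Credit: €141,850 is at or below the €158,500 threshold, so the full €8,250 applies. total €3,750 + €8,250 = €12,000
Luciana (€98,250): Adoption Credit: base = 5 × €7,250 = €36,250. income exceeds €89,900 by €8,350, which is 21 full-or-partial €400 increments; reduction = 21 × €250 = €5,250, leaving €31,000. Veteran's Credit: €98,250 is at or below the €158,500 threshold, so the full €8,250 applies. total €31,000 + €8,250 = €39,250
Difference: |€12,000 − €39,250| = €27,250.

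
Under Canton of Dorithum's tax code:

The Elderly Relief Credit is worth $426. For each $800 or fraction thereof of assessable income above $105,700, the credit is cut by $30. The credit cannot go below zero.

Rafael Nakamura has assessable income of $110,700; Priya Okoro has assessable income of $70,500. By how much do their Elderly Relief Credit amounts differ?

Rafael ($110,700): Elderly Relief Credit: income exceeds $105,700 by $5,000, which is 7 full-or-partial $800 increments; reduction = 7 × $30 = $210, leaving $216.
Priya ($70,500): Elderly Relief Credit: $70,500 is at or below the $105,700 threshold, so the full $426 applies.
Difference: |$216 − $426| = $210.

$210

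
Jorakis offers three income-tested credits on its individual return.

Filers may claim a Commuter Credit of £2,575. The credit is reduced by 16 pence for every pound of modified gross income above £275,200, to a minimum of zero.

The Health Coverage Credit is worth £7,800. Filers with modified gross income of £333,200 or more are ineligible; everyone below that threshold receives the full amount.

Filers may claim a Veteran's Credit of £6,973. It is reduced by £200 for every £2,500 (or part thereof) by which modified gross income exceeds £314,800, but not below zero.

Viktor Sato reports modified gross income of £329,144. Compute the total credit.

Commuter Credit: 16% of the £53,944 excess over £275,200 is £8,631.04 ≥ base, so the credit is £0.
Health Coverage Credit: £329,144 is below the £333,200 cutoff, so the full £7,800 applies.
Veteran's Credit: income exceeds £314,800 by £14,344, which is 6 full-or-partial £2,500 increments; reduction = 6 × £200 = £1,200, leaving £5,773.
Total: £0 + £7,800 + £5,773 = £13,573.

£13,573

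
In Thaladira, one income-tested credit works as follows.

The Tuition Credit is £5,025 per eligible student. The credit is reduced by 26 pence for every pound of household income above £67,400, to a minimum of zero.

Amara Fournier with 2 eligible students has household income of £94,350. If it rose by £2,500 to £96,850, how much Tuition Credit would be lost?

At £94,350 — base = 2 × £5,025 = £10,050. 26% of the £26,950 excess over £67,400 is £7,007; credit = £10,050 − £7,007 = £3,043.
At £96,850 — base = 2 × £5,025 = £10,050. 26% of the £29,450 excess over £67,400 is £7,657; credit = £10,050 − £7,657 = £2,393.
Lost: £3,043 − £2,393 = £650.

£650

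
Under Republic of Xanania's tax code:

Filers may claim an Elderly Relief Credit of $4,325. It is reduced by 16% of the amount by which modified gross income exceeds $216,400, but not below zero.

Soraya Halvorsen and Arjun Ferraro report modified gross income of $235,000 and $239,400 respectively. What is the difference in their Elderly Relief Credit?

Soraya ($235,000): Elderly Relief Credit: 16% of the $18,600 excess over $216,400 is $2,976; credit = $4,325 − $2,976 = $1,349.
Arjun ($239,400): Elderly Relief Credit: 16% of the $23,000 excess over $216,400 is $3,680; credit = $4,325 − $3,680 = $645.
Difference: |$1,349 − $645| = $704.

$704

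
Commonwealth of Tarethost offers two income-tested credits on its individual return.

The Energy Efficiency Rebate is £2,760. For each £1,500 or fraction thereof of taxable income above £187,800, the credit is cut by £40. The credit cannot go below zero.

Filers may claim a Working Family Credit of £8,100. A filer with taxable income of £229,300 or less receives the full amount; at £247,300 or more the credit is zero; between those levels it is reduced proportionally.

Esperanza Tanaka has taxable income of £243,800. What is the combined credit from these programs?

Energy Efficiency Rebate: income exceeds £187,800 by £56,000, which is 38 full-or-partial £1,500 increments; reduction = 38 × £40 = £1,520, leaving £1,240.
Working Family Credit: £243,800 is £14,500 into a £18,000 phase-out range, leaving 3,500/18,000 of the credit: £8,100 × 3,500/18,000 = £1,575.
Total: £1,240 + £1,575 = £2,815.

£2,815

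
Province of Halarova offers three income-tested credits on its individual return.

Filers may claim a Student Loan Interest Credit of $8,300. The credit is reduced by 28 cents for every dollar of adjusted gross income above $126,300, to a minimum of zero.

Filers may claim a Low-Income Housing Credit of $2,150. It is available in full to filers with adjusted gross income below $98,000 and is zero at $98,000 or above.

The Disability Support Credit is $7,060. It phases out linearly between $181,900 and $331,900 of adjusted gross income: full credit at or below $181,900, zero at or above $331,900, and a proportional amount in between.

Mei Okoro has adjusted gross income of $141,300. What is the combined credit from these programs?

$11,160

Student Loan Interest Credit: 28% of the $15,000 excess over $126,300 is $4,200; credit = $8,300 − $4,200 = $4,100.
Low-Income Housing Credit: $141,300 meets or exceeds the $98,000 cutoff, so the credit is $0.
Disability Support Credit: $141,300 is at or below the $181,900 threshold, so the full $7,060 applies.
Total: $4,100 + $0 + $7,060 = $11,160.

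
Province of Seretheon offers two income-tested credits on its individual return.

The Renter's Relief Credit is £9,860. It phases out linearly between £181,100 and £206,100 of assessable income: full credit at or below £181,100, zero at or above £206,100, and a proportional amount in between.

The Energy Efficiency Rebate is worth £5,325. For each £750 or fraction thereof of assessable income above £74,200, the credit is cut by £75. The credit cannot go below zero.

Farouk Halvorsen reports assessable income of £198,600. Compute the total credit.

£2,958

Renter's Relief Credit: £198,600 is £17,500 into a £25,000 phase-out range, leaving 7,500/25,000 of the credit: £9,860 × 7,500/25,000 = £2,958.
Energy Efficiency Rebate: income exceeds £74,200 by £124,400 → 166 increments × £75 = £12,450 ≥ base, so the credit is £0.
Total: £2,958 + £0 = £2,958.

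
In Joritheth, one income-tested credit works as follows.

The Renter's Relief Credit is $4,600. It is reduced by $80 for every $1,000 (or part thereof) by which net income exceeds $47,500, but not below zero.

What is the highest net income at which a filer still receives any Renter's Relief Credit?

$104,500

After 57 increments the reduction is 57 × $80 = $4,560, leaving $40; one more increment wipes it out. Increment 57 ends at excess 57 × $1,000 = $57,000, so the highest qualifying income is $47,500 + $57,000 = $104,500.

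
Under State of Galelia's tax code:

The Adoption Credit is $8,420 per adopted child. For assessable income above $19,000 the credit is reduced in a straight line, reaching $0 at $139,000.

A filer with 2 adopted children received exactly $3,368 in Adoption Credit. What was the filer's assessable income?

$115,000

Full credit = 2 × $8,420 = $16,840.
$3,368 is 3,368/16,840 of the full $16,840, so 13,472/16,840 of the $120,000 range has been used: income = $19,000 + $120,000 × 13,472/16,840 = $115,000.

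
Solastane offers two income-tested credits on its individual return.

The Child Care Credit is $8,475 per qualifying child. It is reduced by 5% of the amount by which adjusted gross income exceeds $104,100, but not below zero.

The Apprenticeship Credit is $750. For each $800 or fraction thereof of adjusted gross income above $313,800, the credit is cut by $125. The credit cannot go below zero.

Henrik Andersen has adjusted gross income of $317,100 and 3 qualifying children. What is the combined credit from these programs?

$14,900

Child Care Credit: base = 3 × $8,475 = $25,425. 5% of the $213,000 excess over $104,100 is $10,650; credit = $25,425 − $10,650 = $14,775.
Apprenticeship Credit: income exceeds $313,800 by $3,300, which is 5 full-or-partial $800 increments; reduction = 5 × $125 = $625, leaving $125.
Total: $14,775 + $125 = $14,900.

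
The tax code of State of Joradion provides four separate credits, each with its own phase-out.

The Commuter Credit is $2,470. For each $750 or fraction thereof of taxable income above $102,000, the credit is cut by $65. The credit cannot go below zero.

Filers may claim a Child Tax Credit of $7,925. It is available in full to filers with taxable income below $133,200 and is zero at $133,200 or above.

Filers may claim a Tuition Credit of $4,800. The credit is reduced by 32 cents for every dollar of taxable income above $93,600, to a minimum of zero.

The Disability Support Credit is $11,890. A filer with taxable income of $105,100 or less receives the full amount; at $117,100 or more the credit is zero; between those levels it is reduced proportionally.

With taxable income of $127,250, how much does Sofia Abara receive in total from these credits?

Commuter Credit: income exceeds $102,000 by $25,250, which is 34 full-or-partial $750 increments; reduction = 34 × $65 = $2,210, leaving $260.
Child Tax Credit: $127,250 is below the $133,200 cutoff, so the full $7,925 applies.
Tuition Credit: 32% of the $33,650 excess over $93,600 is $10,768 ≥ base, so the credit is $0.
Disability Support Credit: $127,250 is at or above $117,100, so the credit is $0.
Total: $260 + $7,925 + $0 + $0 = $8,185.

$8,185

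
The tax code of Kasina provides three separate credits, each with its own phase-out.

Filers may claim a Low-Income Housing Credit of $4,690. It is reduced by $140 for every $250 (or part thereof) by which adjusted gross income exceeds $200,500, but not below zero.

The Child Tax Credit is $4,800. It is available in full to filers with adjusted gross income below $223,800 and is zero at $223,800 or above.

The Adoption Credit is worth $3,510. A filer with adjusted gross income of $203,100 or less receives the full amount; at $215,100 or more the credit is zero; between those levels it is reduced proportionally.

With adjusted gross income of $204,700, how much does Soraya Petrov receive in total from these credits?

Low-Income Housing Credit: income exceeds $200,500 by $4,200, which is 17 full-or-partial $250 increments; reduction = 17 × $140 = $2,380, leaving $2,310.
Child Tax Credit: $204,700 is below the $223,800 cutoff, so the full $4,800 applies.
Adoption Credit: $204,700 is $1,600 into a $12,000 phase-out range, leaving 10,400/12,000 of the credit: $3,510 × 10,400/12,000 = $3,042.
Total: $2,310 + $4,800 + $3,042 = $10,152.

$10,152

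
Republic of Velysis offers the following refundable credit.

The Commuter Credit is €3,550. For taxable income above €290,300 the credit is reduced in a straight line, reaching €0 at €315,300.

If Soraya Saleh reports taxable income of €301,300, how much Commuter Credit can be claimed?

€1,988

Commuter Credit: €301,300 is €11,000 into a €25,000 phase-out range, leaving 14,000/25,000 of the credit: €3,550 × 14,000/25,000 = €1,988.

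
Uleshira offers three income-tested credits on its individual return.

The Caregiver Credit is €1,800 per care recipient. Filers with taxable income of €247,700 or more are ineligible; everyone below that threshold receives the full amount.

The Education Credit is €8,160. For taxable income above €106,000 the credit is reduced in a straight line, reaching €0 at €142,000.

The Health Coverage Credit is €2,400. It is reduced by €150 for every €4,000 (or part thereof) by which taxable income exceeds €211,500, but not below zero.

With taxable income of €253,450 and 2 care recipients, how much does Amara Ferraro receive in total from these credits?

€750

Caregiver Credit: base = 2 × €1,800 = €3,600. €253,450 meets or exceeds the €247,700 cutoff, so the credit is €0.
Education Credit: €253,450 is at or above €142,000, so the credit is €0.
Health Coverage Credit: income exceeds €211,500 by €41,950, which is 11 full-or-partial €4,000 increments; reduction = 11 × €150 = €1,650, leaving €750.
Total: €0 + €0 + €750 = €750.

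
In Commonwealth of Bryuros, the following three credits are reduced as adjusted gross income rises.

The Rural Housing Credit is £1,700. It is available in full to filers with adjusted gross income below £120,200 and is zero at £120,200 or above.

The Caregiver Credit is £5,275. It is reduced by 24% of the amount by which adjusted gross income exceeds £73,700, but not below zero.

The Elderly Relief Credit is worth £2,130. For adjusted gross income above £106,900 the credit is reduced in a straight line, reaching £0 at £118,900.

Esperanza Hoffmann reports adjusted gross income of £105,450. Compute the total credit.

£3,830

Rural Housing Credit: £105,450 is below the £120,200 cutoff, so the full £1,700 applies.
Caregiver Credit: 24% of the £31,750 excess over £73,700 is £7,620 ≥ base, so the credit is £0.
Elderly Relief Credit: £105,450 is at or below the £106,900 threshold, so the full £2,130 applies.
Total: £1,700 + £0 + £2,130 = £3,830.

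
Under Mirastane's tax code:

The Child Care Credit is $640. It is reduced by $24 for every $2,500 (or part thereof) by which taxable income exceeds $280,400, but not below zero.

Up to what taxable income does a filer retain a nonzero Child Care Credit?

After 26 increments the reduction is 26 × $24 = $624, leaving $16; one more increment wipes it out. Increment 26 ends at excess 26 × $2,500 = $65,000, so the highest qualifying income is $280,400 + $65,000 = $345,400.

$345,400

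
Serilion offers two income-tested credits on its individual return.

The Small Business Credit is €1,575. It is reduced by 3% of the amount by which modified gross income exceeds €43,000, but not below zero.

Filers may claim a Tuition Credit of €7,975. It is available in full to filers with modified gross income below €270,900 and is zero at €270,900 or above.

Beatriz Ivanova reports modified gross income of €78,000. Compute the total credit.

€8,500

Small Business Credit: 3% of the €35,000 excess over €43,000 is €1,050; credit = €1,575 − €1,050 = €525.
Tuition Credit: €78,000 is below the €270,900 cutoff, so the full €7,975 applies.
Total: €525 + €7,975 = €8,500.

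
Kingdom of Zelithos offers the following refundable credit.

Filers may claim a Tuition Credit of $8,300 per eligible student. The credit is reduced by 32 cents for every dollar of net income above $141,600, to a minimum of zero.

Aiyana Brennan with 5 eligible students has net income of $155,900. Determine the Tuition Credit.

$36,924

Tuition Credit: base = 5 × $8,300 = $41,500. 32% of the $14,300 excess over $141,600 is $4,576; credit = $41,500 − $4,576 = $36,924.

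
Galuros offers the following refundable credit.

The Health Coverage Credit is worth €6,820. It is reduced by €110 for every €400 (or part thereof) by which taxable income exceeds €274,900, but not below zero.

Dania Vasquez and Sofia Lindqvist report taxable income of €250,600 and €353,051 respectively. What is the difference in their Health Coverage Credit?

Dania (€250,600): Health Coverage Credit: €250,600 is at or below the €274,900 threshold, so the full €6,820 applies.
Sofia (€353,051): Health Coverage Credit: income exceeds €274,900 by €78,151 → 196 increments × €110 = €21,560 ≥ base, so the credit is €0.
Difference: |€6,820 − €0| = €6,820.

€6,820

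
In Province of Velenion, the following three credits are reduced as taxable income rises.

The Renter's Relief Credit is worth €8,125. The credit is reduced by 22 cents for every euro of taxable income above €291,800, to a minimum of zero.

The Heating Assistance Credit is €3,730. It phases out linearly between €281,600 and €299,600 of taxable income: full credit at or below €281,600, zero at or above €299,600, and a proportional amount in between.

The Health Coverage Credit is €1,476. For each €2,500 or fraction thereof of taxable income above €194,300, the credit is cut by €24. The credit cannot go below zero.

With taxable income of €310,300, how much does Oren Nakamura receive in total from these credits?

Renter's Relief Credit: 22% of the €18,500 excess over €291,800 is €4,070; credit = €8,125 − €4,070 = €4,055.
Heating Assistance Credit: €310,300 is at or above €299,600, so the credit is €0.
Health Coverage Credit: income exceeds €194,300 by €116,000, which is 47 full-or-partial €2,500 increments; reduction = 47 × €24 = €1,128, leaving €348.
Total: €4,055 + €0 + €348 = €4,403.

€4,403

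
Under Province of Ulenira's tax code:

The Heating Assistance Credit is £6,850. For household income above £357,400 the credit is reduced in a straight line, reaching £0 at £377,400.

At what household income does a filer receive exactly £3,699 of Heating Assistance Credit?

£366,600

£3,699 is 3,699/6,850 of the full £6,850, so 3,151/6,850 of the £20,000 range has been used: income = £357,400 + £20,000 × 3,151/6,850 = £366,600.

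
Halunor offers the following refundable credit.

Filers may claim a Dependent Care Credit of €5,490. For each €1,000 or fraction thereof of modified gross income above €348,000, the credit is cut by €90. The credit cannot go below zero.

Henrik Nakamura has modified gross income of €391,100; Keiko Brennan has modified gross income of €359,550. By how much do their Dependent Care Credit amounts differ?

€2,880

Henrik (€391,100): Dependent Care Credit: income exceeds €348,000 by €43,100, which is 44 full-or-partial €1,000 increments; reduction = 44 × €90 = €3,960, leaving €1,530.
Keiko (€359,550): Dependent Care Credit: income exceeds €348,000 by €11,550, which is 12 full-or-partial €1,000 increments; reduction = 12 × €90 = €1,080, leaving €4,410.
Difference: |€1,530 − €4,410| = €2,880.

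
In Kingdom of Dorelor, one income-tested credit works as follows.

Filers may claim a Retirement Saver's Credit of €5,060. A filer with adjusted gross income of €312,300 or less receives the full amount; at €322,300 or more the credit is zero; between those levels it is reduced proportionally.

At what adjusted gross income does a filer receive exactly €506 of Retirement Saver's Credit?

€321,300

€506 is 506/5,060 of the full €5,060, so 4,554/5,060 of the €10,000 range has been used: income = €312,300 + €10,000 × 4,554/5,060 = €321,300.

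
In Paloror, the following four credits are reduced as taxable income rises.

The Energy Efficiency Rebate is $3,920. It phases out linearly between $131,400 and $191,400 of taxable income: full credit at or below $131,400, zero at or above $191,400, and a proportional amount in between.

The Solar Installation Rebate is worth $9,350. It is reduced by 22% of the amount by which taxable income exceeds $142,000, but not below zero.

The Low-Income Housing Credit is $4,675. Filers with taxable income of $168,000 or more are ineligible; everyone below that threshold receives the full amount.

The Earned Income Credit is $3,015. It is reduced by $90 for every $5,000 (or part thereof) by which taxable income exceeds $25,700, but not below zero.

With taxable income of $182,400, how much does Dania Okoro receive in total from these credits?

$1,185

Energy Efficiency Rebate: $182,400 is $51,000 into a $60,000 phase-out range, leaving 9,000/60,000 of the credit: $3,920 × 9,000/60,000 = $588.
Solar Installation Rebate: 22% of the $40,400 excess over $142,000 is $8,888; credit = $9,350 − $8,888 = $462.
Low-Income Housing Credit: $182,400 meets or exceeds the $168,000 cutoff, so the credit is $0.
Earned Income Credit: income exceeds $25,700 by $156,700, which is 32 full-or-partial $5,000 increments; reduction = 32 × $90 = $2,880, leaving $135.
Total: $588 + $462 + $0 + $135 = $1,185.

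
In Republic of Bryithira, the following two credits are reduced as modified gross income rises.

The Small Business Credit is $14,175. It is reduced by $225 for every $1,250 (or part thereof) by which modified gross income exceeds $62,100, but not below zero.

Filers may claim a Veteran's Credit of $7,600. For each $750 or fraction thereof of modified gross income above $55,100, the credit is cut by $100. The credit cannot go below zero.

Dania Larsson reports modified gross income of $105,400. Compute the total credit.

$7,100

Small Business Credit: income exceeds $62,100 by $43,300, which is 35 full-or-partial $1,250 increments; reduction = 35 × $225 = $7,875, leaving $6,300.
Veteran's Credit: income exceeds $55,100 by $50,300, which is 68 full-or-partial $750 increments; reduction = 68 × $100 = $6,800, leaving $800.
Total: $6,300 + $800 = $7,100.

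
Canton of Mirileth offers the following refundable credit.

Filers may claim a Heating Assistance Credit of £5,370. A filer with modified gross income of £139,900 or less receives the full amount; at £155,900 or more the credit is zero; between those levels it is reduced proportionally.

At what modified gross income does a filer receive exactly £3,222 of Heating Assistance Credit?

£3,222 is 3,222/5,370 of the full £5,370, so 2,148/5,370 of the £16,000 range has been used: income = £139,900 + £16,000 × 2,148/5,370 = £146,300.

£146,300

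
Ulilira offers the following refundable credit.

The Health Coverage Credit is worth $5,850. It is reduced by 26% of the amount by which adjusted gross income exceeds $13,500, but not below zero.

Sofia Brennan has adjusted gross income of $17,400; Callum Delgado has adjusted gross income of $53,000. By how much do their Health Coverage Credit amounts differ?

$4,836

Sofia ($17,400): Health Coverage Credit: 26% of the $3,900 excess over $13,500 is $1,014; credit = $5,850 − $1,014 = $4,836.
Callum ($53,000): Health Coverage Credit: 26% of the $39,500 excess over $13,500 is $10,270 ≥ base, so the credit is $0.
Difference: |$4,836 − $0| = $4,836.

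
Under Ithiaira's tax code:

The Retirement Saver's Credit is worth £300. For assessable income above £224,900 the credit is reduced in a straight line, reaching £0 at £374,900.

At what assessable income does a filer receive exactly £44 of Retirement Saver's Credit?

£352,900

£44 is 44/300 of the full £300, so 256/300 of the £150,000 range has been used: income = £224,900 + £150,000 × 256/300 = £352,900.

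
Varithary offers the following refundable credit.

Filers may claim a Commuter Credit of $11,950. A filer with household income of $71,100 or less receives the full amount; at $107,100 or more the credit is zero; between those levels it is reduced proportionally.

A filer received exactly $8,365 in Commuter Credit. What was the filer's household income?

$8,365 is 8,365/11,950 of the full $11,950, so 3,585/11,950 of the $36,000 range has been used: income = $71,100 + $36,000 × 3,585/11,950 = $81,900.

$81,900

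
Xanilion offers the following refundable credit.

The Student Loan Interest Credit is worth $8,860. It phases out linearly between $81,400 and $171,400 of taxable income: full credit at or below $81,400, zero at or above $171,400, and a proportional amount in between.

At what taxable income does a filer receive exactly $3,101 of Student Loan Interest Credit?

$3,101 is 3,101/8,860 of the full $8,860, so 5,759/8,860 of the $90,000 range has been used: income = $81,400 + $90,000 × 5,759/8,860 = $139,900.

$139,900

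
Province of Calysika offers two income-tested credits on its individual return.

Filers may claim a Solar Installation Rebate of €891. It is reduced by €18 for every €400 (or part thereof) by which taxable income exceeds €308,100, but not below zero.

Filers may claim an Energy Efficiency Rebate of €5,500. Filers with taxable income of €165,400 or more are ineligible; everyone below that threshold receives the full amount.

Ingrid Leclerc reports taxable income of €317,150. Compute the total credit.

€477

Solar Installation Rebate: income exceeds €308,100 by €9,050, which is 23 full-or-partial €400 increments; reduction = 23 × €18 = €414, leaving €477.
Energy Efficiency Rebate: €317,150 meets or exceeds the €165,400 cutoff, so the credit is €0.
Total: €477 + €0 = €477.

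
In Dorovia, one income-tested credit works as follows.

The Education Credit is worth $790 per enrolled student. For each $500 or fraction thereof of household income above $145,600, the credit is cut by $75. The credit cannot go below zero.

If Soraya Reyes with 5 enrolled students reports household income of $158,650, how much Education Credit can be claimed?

$1,925

Education Credit: base = 5 × $790 = $3,950. income exceeds $145,600 by $13,050, which is 27 full-or-partial $500 increments; reduction = 27 × $75 = $2,025, leaving $1,925.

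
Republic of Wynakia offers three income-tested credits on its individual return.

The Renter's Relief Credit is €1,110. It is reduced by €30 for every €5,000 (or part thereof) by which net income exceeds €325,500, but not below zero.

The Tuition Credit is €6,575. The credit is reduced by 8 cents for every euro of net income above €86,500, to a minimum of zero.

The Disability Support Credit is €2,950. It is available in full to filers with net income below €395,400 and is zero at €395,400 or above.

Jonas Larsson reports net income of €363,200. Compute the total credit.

€3,820

Renter's Relief Credit: income exceeds €325,500 by €37,700, which is 8 full-or-partial €5,000 increments; reduction = 8 × €30 = €240, leaving €870.
Tuition Credit: 8% of the €276,700 excess over €86,500 is €22,136 ≥ base, so the credit is €0.
Disability Support Credit: €363,200 is below the €395,400 cutoff, so the full €2,950 applies.
Total: €870 + €0 + €2,950 = €3,820.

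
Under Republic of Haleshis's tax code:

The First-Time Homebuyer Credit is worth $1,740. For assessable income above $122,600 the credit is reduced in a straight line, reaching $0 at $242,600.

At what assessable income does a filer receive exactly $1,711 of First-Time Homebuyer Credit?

$1,711 is 1,711/1,740 of the full $1,740, so 29/1,740 of the $120,000 range has been used: income = $122,600 + $120,000 × 29/1,740 = $124,600.

$124,600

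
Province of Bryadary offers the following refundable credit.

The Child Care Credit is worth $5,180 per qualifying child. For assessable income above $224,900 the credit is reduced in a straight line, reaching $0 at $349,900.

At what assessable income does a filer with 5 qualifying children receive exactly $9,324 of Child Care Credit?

Full credit = 5 × $5,180 = $25,900.
$9,324 is 9,324/25,900 of the full $25,900, so 16,576/25,900 of the $125,000 range has been used: income = $224,900 + $125,000 × 16,576/25,900 = $304,900.

$304,900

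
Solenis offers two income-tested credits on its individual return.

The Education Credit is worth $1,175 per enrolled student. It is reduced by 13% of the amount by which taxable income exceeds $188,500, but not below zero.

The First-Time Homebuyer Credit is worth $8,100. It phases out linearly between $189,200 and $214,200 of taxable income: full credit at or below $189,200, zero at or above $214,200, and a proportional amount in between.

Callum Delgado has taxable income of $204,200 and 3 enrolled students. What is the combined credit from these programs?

Education Credit: base = 3 × $1,175 = $3,525. 13% of the $15,700 excess over $188,500 is $2,041; credit = $3,525 − $2,041 = $1,484.
First-Time Homebuyer Credit: $204,200 is $15,000 into a $25,000 phase-out range, leaving 10,000/25,000 of the credit: $8,100 × 10,000/25,000 = $3,240.
Total: $1,484 + $3,240 = $4,724.

$4,724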